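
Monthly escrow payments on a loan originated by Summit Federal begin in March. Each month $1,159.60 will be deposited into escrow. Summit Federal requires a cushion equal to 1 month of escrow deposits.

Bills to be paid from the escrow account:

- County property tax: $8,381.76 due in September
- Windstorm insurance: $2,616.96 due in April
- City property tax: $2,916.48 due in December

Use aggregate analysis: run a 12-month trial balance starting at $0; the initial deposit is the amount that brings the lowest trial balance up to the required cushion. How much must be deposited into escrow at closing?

$4,041.12

Cushion = 1 × $1,159.60 = $1,159.60
Trial balance (start $0, +$1,159.60 each month, − disbursements):
  Mar: +$1,159.60 → $1,159.60
  Apr: +$1,159.60 − $2,616.96 → -$297.76
  May: +$1,159.60 → $861.84
  Jun: +$1,159.60 → $2,021.44
  Jul: +$1,159.60 → $3,181.04
  Aug: +$1,159.60 → $4,340.64
  Sep: +$1,159.60 − $8,381.76 → -$2,881.52
  Oct: +$1,159.60 → -$1,721.92
  Nov: +$1,159.60 → -$562.32
  Dec: +$1,159.60 − $2,916.48 → -$2,319.20
  Jan: +$1,159.60 → -$1,159.60
  Feb: +$1,159.60 → $0.00
Lowest trial balance = -$2,881.52 (Sep)
Initial deposit = cushion − low point = $1,159.60 − (-$2,881.52) = $4,041.12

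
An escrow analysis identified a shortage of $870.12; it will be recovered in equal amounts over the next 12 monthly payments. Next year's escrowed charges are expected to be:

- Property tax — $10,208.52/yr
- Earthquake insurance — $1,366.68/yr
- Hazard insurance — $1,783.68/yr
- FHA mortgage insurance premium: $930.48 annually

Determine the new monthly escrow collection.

Property tax = $10,208.52 per year
Earthquake insurance = $1,366.68 per year
Hazard insurance = $1,783.68 per year
FHA mortgage insurance premium = $930.48 per year
Yearly total = $10,208.52 + $1,366.68 + $1,783.68 + $930.48 = $14,289.36
Monthly escrow = $14,289.36 ÷ 12 = $1,190.78
Monthly shortage recovery: $870.12 / 12 = $72.51
Adjusted monthly = $1,190.78 + $72.51 = $1,263.29

$1,263.29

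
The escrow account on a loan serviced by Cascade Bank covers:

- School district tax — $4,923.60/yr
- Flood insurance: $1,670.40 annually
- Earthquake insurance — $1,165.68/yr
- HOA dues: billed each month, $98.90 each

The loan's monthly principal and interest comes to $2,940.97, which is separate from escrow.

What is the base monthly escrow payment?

$745.54

School district tax: $4,923.60
Flood insurance: $1,670.40
Earthquake insurance: $1,165.68
HOA dues: $98.90 × 12 = $1,186.80
Total per year = $4,923.60 + $1,670.40 + $1,165.68 + $1,186.80 = $8,946.48
Base monthly escrow = $8,946.48 ÷ 12 = $745.54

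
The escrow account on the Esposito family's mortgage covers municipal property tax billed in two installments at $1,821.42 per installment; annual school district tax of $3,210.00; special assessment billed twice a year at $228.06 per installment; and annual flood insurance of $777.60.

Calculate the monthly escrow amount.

Municipal property tax = $1,821.42 × 2 = $3,642.84 per year
School district tax = $3,210.00 per year
Special assessment = $228.06 × 2 = $456.12 per year
Flood insurance = $777.60 per year
Yearly total = $8,086.56
Monthly escrow = $8,086.56 ÷ 12 = $673.88

$673.88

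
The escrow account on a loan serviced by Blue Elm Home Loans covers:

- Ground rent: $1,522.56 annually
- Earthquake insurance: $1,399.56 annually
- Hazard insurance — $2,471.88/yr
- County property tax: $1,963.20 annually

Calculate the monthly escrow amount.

Ground rent: $1,522.56 annually
Earthquake insurance: $1,399.56 annually
Hazard insurance: $2,471.88 annually
County property tax: $1,963.20 annually
Total annual escrow = $7,357.20
Monthly escrow = $7,357.20 ÷ 12 = $613.10

$613.10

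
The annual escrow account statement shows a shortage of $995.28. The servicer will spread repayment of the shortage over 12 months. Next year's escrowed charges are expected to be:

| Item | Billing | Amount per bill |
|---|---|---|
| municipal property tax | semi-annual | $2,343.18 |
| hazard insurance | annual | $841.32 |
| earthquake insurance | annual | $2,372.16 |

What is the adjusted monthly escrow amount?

Municipal property tax = $2,343.18 × 2 = $4,686.36 per year
Hazard insurance = $841.32 per year
Earthquake insurance = $2,372.16 per year
Yearly total = $4,686.36 + $841.32 + $2,372.16 = $7,899.84
Monthly = $7,899.84 ÷ 12 = $658.32
Shortage per month = $995.28 / 12 = $82.94
Adjusted monthly = $658.32 + $82.94 = $741.26

$741.26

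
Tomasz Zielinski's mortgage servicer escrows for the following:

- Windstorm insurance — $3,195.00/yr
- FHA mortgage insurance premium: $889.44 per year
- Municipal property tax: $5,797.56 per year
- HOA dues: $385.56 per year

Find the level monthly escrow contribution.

$855.63

Windstorm insurance — $3,195.00/yr
FHA mortgage insurance premium — $889.44/yr
Municipal property tax — $5,797.56/yr
HOA dues — $385.56/yr
Combined annual = $3,195.00 + $889.44 + $5,797.56 + $385.56 = $10,267.56
Per month = $10,267.56 / 12 = $855.63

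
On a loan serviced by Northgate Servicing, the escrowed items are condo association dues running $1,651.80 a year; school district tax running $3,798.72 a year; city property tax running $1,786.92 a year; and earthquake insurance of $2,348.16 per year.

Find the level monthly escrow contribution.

Condo association dues = $1,651.80 per year
School district tax = $3,798.72 per year
City property tax = $1,786.92 per year
Earthquake insurance = $2,348.16 per year
Total annual escrow = $1,651.80 + $3,798.72 + $1,786.92 + $2,348.16 = $9,585.60
Base monthly escrow = $9,585.60 / 12 = $798.80

$798.80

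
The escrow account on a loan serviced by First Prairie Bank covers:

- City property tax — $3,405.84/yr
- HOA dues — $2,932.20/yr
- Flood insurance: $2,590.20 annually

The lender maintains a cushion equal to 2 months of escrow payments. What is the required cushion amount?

$1,488.04

City property tax: $3,405.84 annually
HOA dues: $2,932.20 annually
Flood insurance: $2,590.20 annually
Combined annual = $8,928.24
Base monthly escrow = $8,928.24 / 12 = $744.02
Reserve = 2 × $744.02 = $1,488.04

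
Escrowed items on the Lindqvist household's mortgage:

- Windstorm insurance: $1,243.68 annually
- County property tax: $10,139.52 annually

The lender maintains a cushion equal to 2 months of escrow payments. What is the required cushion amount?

$1,897.20

Windstorm insurance: $1,243.68 per year
County property tax: $10,139.52 per year
Combined annual = $1,243.68 + $10,139.52 = $11,383.20
Per month = $11,383.20 / 12 = $948.60
Reserve = 2 × $948.60 = $1,897.20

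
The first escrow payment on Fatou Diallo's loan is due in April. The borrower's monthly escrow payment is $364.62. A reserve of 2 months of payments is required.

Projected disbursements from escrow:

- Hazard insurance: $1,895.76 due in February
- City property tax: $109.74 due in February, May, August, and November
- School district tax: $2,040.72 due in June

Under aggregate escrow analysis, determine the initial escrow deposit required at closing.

Cushion = 2 × $364.62 = $729.24
Trial balance (start $0, +$364.62 each month, − disbursements):
  Apr: +$364.62 → $364.62
  May: +$364.62 − $109.74 → $619.50
  Jun: +$364.62 − $2,040.72 → -$1,056.60
  Jul: +$364.62 → -$691.98
  Aug: +$364.62 − $109.74 → -$437.10
  Sep: +$364.62 → -$72.48
  Oct: +$364.62 → $292.14
  Nov: +$364.62 − $109.74 → $547.02
  Dec: +$364.62 → $911.64
  Jan: +$364.62 → $1,276.26
  Feb: +$364.62 − $2,005.50 → -$364.62
  Mar: +$364.62 → $0.00
Lowest trial balance = -$1,056.60 (Jun)
Initial deposit = cushion − low point = $729.24 − (-$1,056.60) = $1,785.84

$1,785.84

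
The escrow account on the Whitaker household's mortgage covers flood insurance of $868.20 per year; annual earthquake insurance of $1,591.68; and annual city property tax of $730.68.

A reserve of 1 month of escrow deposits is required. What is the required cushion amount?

$265.88

Flood insurance = $868.20
Earthquake insurance = $1,591.68
City property tax = $730.68
Total annual escrow = $868.20 + $1,591.68 + $730.68 = $3,190.56
Per month = $3,190.56 ÷ 12 = $265.88
Cushion = 1 × $265.88 = $265.88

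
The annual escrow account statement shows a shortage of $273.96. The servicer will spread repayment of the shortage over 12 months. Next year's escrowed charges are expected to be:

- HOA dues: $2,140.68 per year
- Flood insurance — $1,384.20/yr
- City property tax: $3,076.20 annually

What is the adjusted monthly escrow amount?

$572.92

HOA dues = $2,140.68 annually
Flood insurance = $1,384.20 annually
City property tax = $3,076.20 annually
Yearly total = $2,140.68 + $1,384.20 + $3,076.20 = $6,601.08
Monthly escrow = $6,601.08 / 12 = $550.09
Shortage per month = $273.96 ÷ 12 = $22.83
New monthly escrow = $550.09 + $22.83 = $572.92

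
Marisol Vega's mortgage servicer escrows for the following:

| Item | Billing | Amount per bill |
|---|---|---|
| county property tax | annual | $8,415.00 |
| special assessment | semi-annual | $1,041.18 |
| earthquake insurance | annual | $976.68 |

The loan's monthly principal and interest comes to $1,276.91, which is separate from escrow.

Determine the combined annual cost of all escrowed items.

County property tax: $8,415.00 per year
Special assessment: $1,041.18 × 2 = $2,082.36 per year
Earthquake insurance: $976.68 per year
Total annual escrow = $11,474.04

$11,474.04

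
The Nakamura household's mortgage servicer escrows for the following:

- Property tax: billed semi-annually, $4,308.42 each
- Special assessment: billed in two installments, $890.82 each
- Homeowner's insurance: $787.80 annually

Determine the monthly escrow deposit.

Property tax: $4,308.42 × 2 = $8,616.84 annually
Special assessment: $890.82 × 2 = $1,781.64 annually
Homeowner's insurance: $787.80 annually
Total annual escrow = $11,186.28
Per month = $11,186.28 / 12 = $932.19

$932.19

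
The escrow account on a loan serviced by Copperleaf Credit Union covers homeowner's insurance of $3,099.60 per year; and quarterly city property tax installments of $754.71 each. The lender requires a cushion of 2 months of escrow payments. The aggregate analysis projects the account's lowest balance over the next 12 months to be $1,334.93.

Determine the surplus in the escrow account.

Homeowner's insurance: $3,099.60
City property tax: $754.71 × 4 = $3,018.84
Yearly total = $3,099.60 + $3,018.84 = $6,118.44
Monthly = $6,118.44 ÷ 12 = $509.87
Required cushion = 2 × $509.87 = $1,019.74
Excess over cushion: $1,334.93 − $1,019.74 = $315.19

$315.19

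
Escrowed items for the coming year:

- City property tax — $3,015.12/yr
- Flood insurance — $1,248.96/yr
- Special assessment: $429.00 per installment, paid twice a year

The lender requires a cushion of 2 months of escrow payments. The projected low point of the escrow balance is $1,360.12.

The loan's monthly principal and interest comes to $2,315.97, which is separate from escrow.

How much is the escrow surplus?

$506.44

City property tax: $3,015.12
Flood insurance: $1,248.96
Special assessment: $429.00 × 2 = $858.00
Total per year = $3,015.12 + $1,248.96 + $858.00 = $5,122.08
Per month = $5,122.08 ÷ 12 = $426.84
Required cushion = 2 × $426.84 = $853.68
Surplus = $1,360.12 − $853.68 = $506.44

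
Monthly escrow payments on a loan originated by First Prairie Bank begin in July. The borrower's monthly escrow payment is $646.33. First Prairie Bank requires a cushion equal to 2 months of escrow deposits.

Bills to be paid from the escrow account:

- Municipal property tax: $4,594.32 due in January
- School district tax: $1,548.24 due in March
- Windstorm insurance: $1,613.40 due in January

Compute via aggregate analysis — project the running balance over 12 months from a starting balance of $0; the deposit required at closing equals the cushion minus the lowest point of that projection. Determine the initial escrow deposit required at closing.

$3,231.65

Cushion = 2 × $646.33 = $1,292.66
Trial balance (start $0, +$646.33 each month, − disbursements):
  Jul: +$646.33 → $646.33
  Aug: +$646.33 → $1,292.66
  Sep: +$646.33 → $1,938.99
  Oct: +$646.33 → $2,585.32
  Nov: +$646.33 → $3,231.65
  Dec: +$646.33 → $3,877.98
  Jan: +$646.33 − $6,207.72 → -$1,683.41
  Feb: +$646.33 → -$1,037.08
  Mar: +$646.33 − $1,548.24 → -$1,938.99
  Apr: +$646.33 → -$1,292.66
  May: +$646.33 → -$646.33
  Jun: +$646.33 → $0.00
Lowest trial balance = -$1,938.99 (Mar)
Initial deposit = cushion − low point = $1,292.66 − (-$1,938.99) = $3,231.65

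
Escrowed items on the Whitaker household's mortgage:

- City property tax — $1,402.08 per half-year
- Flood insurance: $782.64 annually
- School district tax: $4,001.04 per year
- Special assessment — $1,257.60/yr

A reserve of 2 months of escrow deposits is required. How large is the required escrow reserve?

$1,474.24

City property tax = $1,402.08 × 2 = $2,804.16
Flood insurance = $782.64
School district tax = $4,001.04
Special assessment = $1,257.60
Annual escrow total = $2,804.16 + $782.64 + $4,001.04 + $1,257.60 = $8,845.44
Monthly escrow = $8,845.44 / 12 = $737.12
Cushion = 2 × $737.12 = $1,474.24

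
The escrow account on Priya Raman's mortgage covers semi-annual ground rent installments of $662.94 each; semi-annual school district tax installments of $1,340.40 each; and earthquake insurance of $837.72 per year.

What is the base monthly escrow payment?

Ground rent: $662.94 × 2 = $1,325.88
School district tax: $1,340.40 × 2 = $2,680.80
Earthquake insurance: $837.72
Total annual escrow = $1,325.88 + $2,680.80 + $837.72 = $4,844.40
Base monthly escrow = $4,844.40 ÷ 12 = $403.70

$403.70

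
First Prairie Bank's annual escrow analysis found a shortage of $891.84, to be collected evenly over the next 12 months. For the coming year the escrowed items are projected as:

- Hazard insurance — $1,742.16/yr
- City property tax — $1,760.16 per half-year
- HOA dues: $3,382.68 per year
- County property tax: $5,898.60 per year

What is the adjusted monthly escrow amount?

$1,286.30

Hazard insurance = $1,742.16 per year
City property tax = $1,760.16 × 2 = $3,520.32 per year
HOA dues = $3,382.68 per year
County property tax = $5,898.60 per year
Annual escrow total = $1,742.16 + $3,520.32 + $3,382.68 + $5,898.60 = $14,543.76
Monthly escrow = $14,543.76 / 12 = $1,211.98
Monthly shortage recovery: $891.84 / 12 = $74.32
Adjusted monthly = $1,211.98 + $74.32 = $1,286.30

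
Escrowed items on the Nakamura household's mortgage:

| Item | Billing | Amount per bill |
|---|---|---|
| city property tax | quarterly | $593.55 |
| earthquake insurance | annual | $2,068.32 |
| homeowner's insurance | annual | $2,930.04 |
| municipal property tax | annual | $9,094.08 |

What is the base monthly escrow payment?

City property tax = $593.55 × 4 = $2,374.20 per year
Earthquake insurance = $2,068.32 per year
Homeowner's insurance = $2,930.04 per year
Municipal property tax = $9,094.08 per year
Total annual escrow = $16,466.64
Monthly escrow = $16,466.64 ÷ 12 = $1,372.22

$1,372.22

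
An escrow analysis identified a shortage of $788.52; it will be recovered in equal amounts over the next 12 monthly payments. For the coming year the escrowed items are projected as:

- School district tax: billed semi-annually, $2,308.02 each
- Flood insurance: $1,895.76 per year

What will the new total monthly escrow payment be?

$608.36

School district tax: $2,308.02 × 2 = $4,616.04
Flood insurance: $1,895.76
Total annual escrow = $4,616.04 + $1,895.76 = $6,511.80
Monthly escrow = $6,511.80 ÷ 12 = $542.65
Monthly shortage recovery: $788.52 ÷ 12 = $65.71
New monthly escrow = $542.65 + $65.71 = $608.36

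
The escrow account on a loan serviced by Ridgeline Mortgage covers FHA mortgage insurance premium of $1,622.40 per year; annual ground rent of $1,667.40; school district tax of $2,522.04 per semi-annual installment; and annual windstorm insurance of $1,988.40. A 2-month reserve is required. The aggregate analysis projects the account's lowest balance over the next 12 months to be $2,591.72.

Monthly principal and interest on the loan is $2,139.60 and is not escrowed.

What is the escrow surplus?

FHA mortgage insurance premium — $1,622.40
Ground rent — $1,667.40
School district tax — $2,522.04 × 2 = $5,044.08
Windstorm insurance — $1,988.40
Annual escrow total = $10,322.28
Monthly = $10,322.28 ÷ 12 = $860.19
Required cushion = 2 × $860.19 = $1,720.38
Excess over cushion: $2,591.72 − $1,720.38 = $871.34

$871.34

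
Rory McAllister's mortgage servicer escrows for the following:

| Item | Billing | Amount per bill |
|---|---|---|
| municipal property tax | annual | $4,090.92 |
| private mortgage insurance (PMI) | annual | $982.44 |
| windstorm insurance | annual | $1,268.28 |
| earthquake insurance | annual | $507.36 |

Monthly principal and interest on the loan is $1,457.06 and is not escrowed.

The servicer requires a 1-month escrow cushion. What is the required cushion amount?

Municipal property tax — $4,090.92 per year
Private mortgage insurance (PMI) — $982.44 per year
Windstorm insurance — $1,268.28 per year
Earthquake insurance — $507.36 per year
Yearly total = $6,849.00
Per month = $6,849.00 / 12 = $570.75
Cushion = 1 × $570.75 = $570.75

$570.75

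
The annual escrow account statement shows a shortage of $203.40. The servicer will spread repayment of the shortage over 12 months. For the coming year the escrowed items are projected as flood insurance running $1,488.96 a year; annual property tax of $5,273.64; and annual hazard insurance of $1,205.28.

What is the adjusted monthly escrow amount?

$680.94

Flood insurance: $1,488.96 annually
Property tax: $5,273.64 annually
Hazard insurance: $1,205.28 annually
Combined annual = $1,488.96 + $5,273.64 + $1,205.28 = $7,967.88
Base monthly escrow = $7,967.88 / 12 = $663.99
Shortage spread = $203.40 ÷ 12 = $16.95/mo
New monthly escrow = $663.99 + $16.95 = $680.94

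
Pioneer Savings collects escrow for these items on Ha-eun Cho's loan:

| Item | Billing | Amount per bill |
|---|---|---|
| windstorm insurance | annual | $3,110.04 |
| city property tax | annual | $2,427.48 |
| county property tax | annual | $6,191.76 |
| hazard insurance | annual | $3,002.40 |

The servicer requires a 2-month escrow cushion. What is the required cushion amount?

Windstorm insurance = $3,110.04
City property tax = $2,427.48
County property tax = $6,191.76
Hazard insurance = $3,002.40
Total per year = $3,110.04 + $2,427.48 + $6,191.76 + $3,002.40 = $14,731.68
Per month = $14,731.68 ÷ 12 = $1,227.64
Reserve = 2 × $1,227.64 = $2,455.28

$2,455.28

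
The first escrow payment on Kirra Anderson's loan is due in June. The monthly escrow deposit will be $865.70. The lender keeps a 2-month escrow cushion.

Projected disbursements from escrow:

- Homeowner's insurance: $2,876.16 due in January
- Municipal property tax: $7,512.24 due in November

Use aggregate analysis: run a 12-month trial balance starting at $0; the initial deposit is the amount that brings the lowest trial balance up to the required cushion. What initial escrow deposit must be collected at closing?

$5,194.20

Cushion = 2 × $865.70 = $1,731.40
Trial balance (start $0, +$865.70 each month, − disbursements):
  Jun: +$865.70 → $865.70
  Jul: +$865.70 → $1,731.40
  Aug: +$865.70 → $2,597.10
  Sep: +$865.70 → $3,462.80
  Oct: +$865.70 → $4,328.50
  Nov: +$865.70 − $7,512.24 → -$2,318.04
  Dec: +$865.70 → -$1,452.34
  Jan: +$865.70 − $2,876.16 → -$3,462.80
  Feb: +$865.70 → -$2,597.10
  Mar: +$865.70 → -$1,731.40
  Apr: +$865.70 → -$865.70
  May: +$865.70 → $0.00
Lowest trial balance = -$3,462.80 (Jan)
Initial deposit = cushion − low point = $1,731.40 − (-$3,462.80) = $5,194.20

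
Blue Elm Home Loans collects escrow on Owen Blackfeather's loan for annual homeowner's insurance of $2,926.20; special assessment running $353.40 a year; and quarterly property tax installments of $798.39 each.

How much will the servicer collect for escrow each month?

Homeowner's insurance = $2,926.20
Special assessment = $353.40
Property tax = $798.39 × 4 = $3,193.56
Total annual escrow = $6,473.16
Per month = $6,473.16 / 12 = $539.43

$539.43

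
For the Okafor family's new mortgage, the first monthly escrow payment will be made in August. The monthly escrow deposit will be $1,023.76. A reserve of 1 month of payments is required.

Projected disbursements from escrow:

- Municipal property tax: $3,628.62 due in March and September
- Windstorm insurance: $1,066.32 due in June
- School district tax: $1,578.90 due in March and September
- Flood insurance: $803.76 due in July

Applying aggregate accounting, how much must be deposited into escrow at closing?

Cushion = 1 × $1,023.76 = $1,023.76
Trial balance (start $0, +$1,023.76 each month, − disbursements):
  Aug: +$1,023.76 → $1,023.76
  Sep: +$1,023.76 − $5,207.52 → -$3,160.00
  Oct: +$1,023.76 → -$2,136.24
  Nov: +$1,023.76 → -$1,112.48
  Dec: +$1,023.76 → -$88.72
  Jan: +$1,023.76 → $935.04
  Feb: +$1,023.76 → $1,958.80
  Mar: +$1,023.76 − $5,207.52 → -$2,224.96
  Apr: +$1,023.76 → -$1,201.20
  May: +$1,023.76 → -$177.44
  Jun: +$1,023.76 − $1,066.32 → -$220.00
  Jul: +$1,023.76 − $803.76 → $0.00
Lowest trial balance = -$3,160.00 (Sep)
Initial deposit = cushion − low point = $1,023.76 − (-$3,160.00) = $4,183.76

$4,183.76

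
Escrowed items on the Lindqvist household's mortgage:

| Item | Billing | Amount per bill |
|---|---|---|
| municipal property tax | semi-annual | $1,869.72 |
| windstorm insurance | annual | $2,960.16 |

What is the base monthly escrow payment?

$558.30

Municipal property tax — $1,869.72 × 2 = $3,739.44 annually
Windstorm insurance — $2,960.16 annually
Combined annual = $6,699.60
Monthly escrow = $6,699.60 ÷ 12 = $558.30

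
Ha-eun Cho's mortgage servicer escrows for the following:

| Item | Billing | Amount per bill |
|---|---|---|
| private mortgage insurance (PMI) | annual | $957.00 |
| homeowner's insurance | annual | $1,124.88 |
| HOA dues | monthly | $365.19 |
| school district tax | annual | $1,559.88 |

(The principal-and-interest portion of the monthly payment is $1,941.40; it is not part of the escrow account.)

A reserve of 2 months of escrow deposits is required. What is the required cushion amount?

$1,337.34

Private mortgage insurance (PMI) — $957.00
Homeowner's insurance — $1,124.88
HOA dues — $365.19 × 12 = $4,382.28
School district tax — $1,559.88
Combined annual = $8,024.04
Monthly = $8,024.04 ÷ 12 = $668.67
Reserve = 2 × $668.67 = $1,337.34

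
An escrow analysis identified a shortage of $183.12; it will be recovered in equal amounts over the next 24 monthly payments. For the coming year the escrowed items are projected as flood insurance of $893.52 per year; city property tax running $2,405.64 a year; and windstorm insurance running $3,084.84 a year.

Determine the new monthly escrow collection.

$539.63

Flood insurance: $893.52/yr
City property tax: $2,405.64/yr
Windstorm insurance: $3,084.84/yr
Yearly total = $6,384.00
Base monthly escrow = $6,384.00 / 12 = $532.00
Monthly shortage recovery: $183.12 / 24 = $7.63
New monthly escrow = $532.00 + $7.63 = $539.63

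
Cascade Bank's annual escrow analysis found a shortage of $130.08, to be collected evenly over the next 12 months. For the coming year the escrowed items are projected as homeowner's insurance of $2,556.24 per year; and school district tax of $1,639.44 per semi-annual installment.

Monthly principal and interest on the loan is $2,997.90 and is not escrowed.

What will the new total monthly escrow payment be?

Homeowner's insurance = $2,556.24 annually
School district tax = $1,639.44 × 2 = $3,278.88 annually
Total per year = $2,556.24 + $3,278.88 = $5,835.12
Monthly escrow = $5,835.12 ÷ 12 = $486.26
Shortage per month = $130.08 ÷ 12 = $10.84
New monthly escrow = $486.26 + $10.84 = $497.10

$497.10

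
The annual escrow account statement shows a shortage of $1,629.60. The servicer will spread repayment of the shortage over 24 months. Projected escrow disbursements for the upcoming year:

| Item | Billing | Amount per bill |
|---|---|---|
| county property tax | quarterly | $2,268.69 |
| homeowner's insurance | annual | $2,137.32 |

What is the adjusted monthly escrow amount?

County property tax: $2,268.69 × 4 = $9,074.76
Homeowner's insurance: $2,137.32
Annual escrow total = $11,212.08
Monthly escrow = $11,212.08 ÷ 12 = $934.34
Shortage per month = $1,629.60 / 24 = $67.90
Adjusted monthly = $934.34 + $67.90 = $1,002.24

$1,002.24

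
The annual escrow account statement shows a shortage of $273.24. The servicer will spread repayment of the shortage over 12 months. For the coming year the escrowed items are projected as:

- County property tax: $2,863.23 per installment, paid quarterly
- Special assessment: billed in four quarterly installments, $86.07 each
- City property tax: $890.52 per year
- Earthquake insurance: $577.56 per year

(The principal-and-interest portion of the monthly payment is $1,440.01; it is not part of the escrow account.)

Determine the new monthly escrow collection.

County property tax — $2,863.23 × 4 = $11,452.92 per year
Special assessment — $86.07 × 4 = $344.28 per year
City property tax — $890.52 per year
Earthquake insurance — $577.56 per year
Combined annual = $13,265.28
Monthly escrow = $13,265.28 ÷ 12 = $1,105.44
Shortage spread = $273.24 ÷ 12 = $22.77/mo
New monthly escrow = $1,105.44 + $22.77 = $1,128.21

$1,128.21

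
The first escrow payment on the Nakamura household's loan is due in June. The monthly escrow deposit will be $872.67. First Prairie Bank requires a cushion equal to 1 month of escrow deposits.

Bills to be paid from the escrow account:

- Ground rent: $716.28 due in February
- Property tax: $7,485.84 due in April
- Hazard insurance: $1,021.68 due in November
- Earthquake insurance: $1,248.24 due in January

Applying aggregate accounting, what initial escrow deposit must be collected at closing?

$1,745.34

Cushion = 1 × $872.67 = $872.67
Trial balance (start $0, +$872.67 each month, − disbursements):
  Jun: +$872.67 → $872.67
  Jul: +$872.67 → $1,745.34
  Aug: +$872.67 → $2,618.01
  Sep: +$872.67 → $3,490.68
  Oct: +$872.67 → $4,363.35
  Nov: +$872.67 − $1,021.68 → $4,214.34
  Dec: +$872.67 → $5,087.01
  Jan: +$872.67 − $1,248.24 → $4,711.44
  Feb: +$872.67 − $716.28 → $4,867.83
  Mar: +$872.67 → $5,740.50
  Apr: +$872.67 − $7,485.84 → -$872.67
  May: +$872.67 → $0.00
Lowest trial balance = -$872.67 (Apr)
Initial deposit = cushion − low point = $872.67 − (-$872.67) = $1,745.34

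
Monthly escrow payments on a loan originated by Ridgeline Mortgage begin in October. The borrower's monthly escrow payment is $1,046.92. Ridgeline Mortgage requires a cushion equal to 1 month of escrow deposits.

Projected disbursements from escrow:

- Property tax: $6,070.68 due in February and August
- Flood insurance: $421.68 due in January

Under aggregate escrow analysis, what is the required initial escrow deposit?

$2,304.68

Cushion = 1 × $1,046.92 = $1,046.92
Trial balance (start $0, +$1,046.92 each month, − disbursements):
  Oct: +$1,046.92 → $1,046.92
  Nov: +$1,046.92 → $2,093.84
  Dec: +$1,046.92 → $3,140.76
  Jan: +$1,046.92 − $421.68 → $3,766.00
  Feb: +$1,046.92 − $6,070.68 → -$1,257.76
  Mar: +$1,046.92 → -$210.84
  Apr: +$1,046.92 → $836.08
  May: +$1,046.92 → $1,883.00
  Jun: +$1,046.92 → $2,929.92
  Jul: +$1,046.92 → $3,976.84
  Aug: +$1,046.92 − $6,070.68 → -$1,046.92
  Sep: +$1,046.92 → $0.00
Lowest trial balance = -$1,257.76 (Feb)
Initial deposit = cushion − low point = $1,046.92 − (-$1,257.76) = $2,304.68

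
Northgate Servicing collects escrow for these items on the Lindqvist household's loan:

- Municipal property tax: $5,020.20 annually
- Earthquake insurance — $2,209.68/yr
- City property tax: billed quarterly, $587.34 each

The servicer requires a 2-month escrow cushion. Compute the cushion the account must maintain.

Municipal property tax = $5,020.20/yr
Earthquake insurance = $2,209.68/yr
City property tax = $587.34 × 4 = $2,349.36/yr
Annual escrow total = $5,020.20 + $2,209.68 + $2,349.36 = $9,579.24
Monthly = $9,579.24 ÷ 12 = $798.27
Required cushion = 2 × $798.27 = $1,596.54

$1,596.54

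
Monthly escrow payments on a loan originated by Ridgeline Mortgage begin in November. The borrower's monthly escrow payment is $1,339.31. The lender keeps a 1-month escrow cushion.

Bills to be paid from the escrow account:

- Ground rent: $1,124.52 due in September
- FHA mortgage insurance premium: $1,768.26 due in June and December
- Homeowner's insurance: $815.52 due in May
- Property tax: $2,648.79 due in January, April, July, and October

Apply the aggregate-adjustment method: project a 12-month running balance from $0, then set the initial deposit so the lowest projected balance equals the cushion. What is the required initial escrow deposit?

$1,738.43

Cushion = 1 × $1,339.31 = $1,339.31
Trial balance (start $0, +$1,339.31 each month, − disbursements):
  Nov: +$1,339.31 → $1,339.31
  Dec: +$1,339.31 − $1,768.26 → $910.36
  Jan: +$1,339.31 − $2,648.79 → -$399.12
  Feb: +$1,339.31 → $940.19
  Mar: +$1,339.31 → $2,279.50
  Apr: +$1,339.31 − $2,648.79 → $970.02
  May: +$1,339.31 − $815.52 → $1,493.81
  Jun: +$1,339.31 − $1,768.26 → $1,064.86
  Jul: +$1,339.31 − $2,648.79 → -$244.62
  Aug: +$1,339.31 → $1,094.69
  Sep: +$1,339.31 − $1,124.52 → $1,309.48
  Oct: +$1,339.31 − $2,648.79 → $0.00
Lowest trial balance = -$399.12 (Jan)
Initial deposit = cushion − low point = $1,339.31 − (-$399.12) = $1,738.43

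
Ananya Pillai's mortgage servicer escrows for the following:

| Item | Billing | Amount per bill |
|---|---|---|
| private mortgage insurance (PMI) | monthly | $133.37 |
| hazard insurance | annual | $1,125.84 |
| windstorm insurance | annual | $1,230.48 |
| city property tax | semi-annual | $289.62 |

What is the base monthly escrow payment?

Private mortgage insurance (PMI): $133.37 × 12 = $1,600.44/yr
Hazard insurance: $1,125.84/yr
Windstorm insurance: $1,230.48/yr
City property tax: $289.62 × 2 = $579.24/yr
Total annual escrow = $4,536.00
Monthly = $4,536.00 / 12 = $378.00

$378.00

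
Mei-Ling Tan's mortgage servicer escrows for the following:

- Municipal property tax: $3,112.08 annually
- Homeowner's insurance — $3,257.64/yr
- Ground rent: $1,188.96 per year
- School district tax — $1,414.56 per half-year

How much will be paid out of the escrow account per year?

$10,387.80

Municipal property tax: $3,112.08 annually
Homeowner's insurance: $3,257.64 annually
Ground rent: $1,188.96 annually
School district tax: $1,414.56 × 2 = $2,829.12 annually
Total per year = $3,112.08 + $3,257.64 + $1,188.96 + $2,829.12 = $10,387.80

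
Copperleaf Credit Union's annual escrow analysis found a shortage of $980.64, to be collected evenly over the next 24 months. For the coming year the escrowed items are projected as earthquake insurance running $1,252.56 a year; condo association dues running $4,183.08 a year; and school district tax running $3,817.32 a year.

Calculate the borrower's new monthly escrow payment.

$811.94

Earthquake insurance — $1,252.56/yr
Condo association dues — $4,183.08/yr
School district tax — $3,817.32/yr
Yearly total = $9,252.96
Per month = $9,252.96 / 12 = $771.08
Shortage per month = $980.64 / 24 = $40.86
New monthly escrow = $771.08 + $40.86 = $811.94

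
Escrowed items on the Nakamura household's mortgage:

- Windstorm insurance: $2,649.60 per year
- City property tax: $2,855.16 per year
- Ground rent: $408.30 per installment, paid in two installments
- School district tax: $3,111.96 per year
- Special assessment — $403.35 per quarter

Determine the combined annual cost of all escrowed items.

$11,046.72

Windstorm insurance = $2,649.60 per year
City property tax = $2,855.16 per year
Ground rent = $408.30 × 2 = $816.60 per year
School district tax = $3,111.96 per year
Special assessment = $403.35 × 4 = $1,613.40 per year
Combined annual = $2,649.60 + $2,855.16 + $816.60 + $3,111.96 + $1,613.40 = $11,046.72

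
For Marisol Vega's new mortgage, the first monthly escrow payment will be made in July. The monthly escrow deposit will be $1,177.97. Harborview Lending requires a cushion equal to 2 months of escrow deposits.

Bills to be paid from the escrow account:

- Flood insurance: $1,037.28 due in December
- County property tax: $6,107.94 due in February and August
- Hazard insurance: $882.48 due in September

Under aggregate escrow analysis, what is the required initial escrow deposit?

$7,067.82

Cushion = 2 × $1,177.97 = $2,355.94
Trial balance (start $0, +$1,177.97 each month, − disbursements):
  Jul: +$1,177.97 → $1,177.97
  Aug: +$1,177.97 − $6,107.94 → -$3,752.00
  Sep: +$1,177.97 − $882.48 → -$3,456.51
  Oct: +$1,177.97 → -$2,278.54
  Nov: +$1,177.97 → -$1,100.57
  Dec: +$1,177.97 − $1,037.28 → -$959.88
  Jan: +$1,177.97 → $218.09
  Feb: +$1,177.97 − $6,107.94 → -$4,711.88
  Mar: +$1,177.97 → -$3,533.91
  Apr: +$1,177.97 → -$2,355.94
  May: +$1,177.97 → -$1,177.97
  Jun: +$1,177.97 → $0.00
Lowest trial balance = -$4,711.88 (Feb)
Initial deposit = cushion − low point = $2,355.94 − (-$4,711.88) = $7,067.82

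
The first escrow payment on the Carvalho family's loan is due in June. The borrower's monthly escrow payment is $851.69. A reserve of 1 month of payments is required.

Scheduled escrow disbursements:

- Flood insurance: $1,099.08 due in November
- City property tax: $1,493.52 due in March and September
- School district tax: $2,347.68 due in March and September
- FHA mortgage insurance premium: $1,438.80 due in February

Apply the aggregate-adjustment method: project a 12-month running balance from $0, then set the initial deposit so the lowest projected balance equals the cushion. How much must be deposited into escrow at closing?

$2,555.07

Cushion = 1 × $851.69 = $851.69
Trial balance (start $0, +$851.69 each month, − disbursements):
  Jun: +$851.69 → $851.69
  Jul: +$851.69 → $1,703.38
  Aug: +$851.69 → $2,555.07
  Sep: +$851.69 − $3,841.20 → -$434.44
  Oct: +$851.69 → $417.25
  Nov: +$851.69 − $1,099.08 → $169.86
  Dec: +$851.69 → $1,021.55
  Jan: +$851.69 → $1,873.24
  Feb: +$851.69 − $1,438.80 → $1,286.13
  Mar: +$851.69 − $3,841.20 → -$1,703.38
  Apr: +$851.69 → -$851.69
  May: +$851.69 → $0.00
Lowest trial balance = -$1,703.38 (Mar)
Initial deposit = cushion − low point = $851.69 − (-$1,703.38) = $2,555.07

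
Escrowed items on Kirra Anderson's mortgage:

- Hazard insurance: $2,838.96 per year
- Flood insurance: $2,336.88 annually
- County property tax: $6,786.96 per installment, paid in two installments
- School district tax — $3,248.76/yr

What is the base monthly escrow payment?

Hazard insurance = $2,838.96
Flood insurance = $2,336.88
County property tax = $6,786.96 × 2 = $13,573.92
School district tax = $3,248.76
Annual escrow total = $21,998.52
Monthly = $21,998.52 / 12 = $1,833.21

$1,833.21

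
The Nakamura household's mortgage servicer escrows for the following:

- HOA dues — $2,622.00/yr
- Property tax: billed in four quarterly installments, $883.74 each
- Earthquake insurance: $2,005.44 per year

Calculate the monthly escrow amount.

HOA dues = $2,622.00
Property tax = $883.74 × 4 = $3,534.96
Earthquake insurance = $2,005.44
Total annual escrow = $2,622.00 + $3,534.96 + $2,005.44 = $8,162.40
Monthly escrow = $8,162.40 ÷ 12 = $680.20

$680.20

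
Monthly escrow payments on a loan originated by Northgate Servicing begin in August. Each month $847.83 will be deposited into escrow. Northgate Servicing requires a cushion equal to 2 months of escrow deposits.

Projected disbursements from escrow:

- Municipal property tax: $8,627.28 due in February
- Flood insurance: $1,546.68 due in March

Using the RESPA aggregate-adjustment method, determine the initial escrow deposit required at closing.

$5,086.98

Cushion = 2 × $847.83 = $1,695.66
Trial balance (start $0, +$847.83 each month, − disbursements):
  Aug: +$847.83 → $847.83
  Sep: +$847.83 → $1,695.66
  Oct: +$847.83 → $2,543.49
  Nov: +$847.83 → $3,391.32
  Dec: +$847.83 → $4,239.15
  Jan: +$847.83 → $5,086.98
  Feb: +$847.83 − $8,627.28 → -$2,692.47
  Mar: +$847.83 − $1,546.68 → -$3,391.32
  Apr: +$847.83 → -$2,543.49
  May: +$847.83 → -$1,695.66
  Jun: +$847.83 → -$847.83
  Jul: +$847.83 → $0.00
Lowest trial balance = -$3,391.32 (Mar)
Initial deposit = cushion − low point = $1,695.66 − (-$3,391.32) = $5,086.98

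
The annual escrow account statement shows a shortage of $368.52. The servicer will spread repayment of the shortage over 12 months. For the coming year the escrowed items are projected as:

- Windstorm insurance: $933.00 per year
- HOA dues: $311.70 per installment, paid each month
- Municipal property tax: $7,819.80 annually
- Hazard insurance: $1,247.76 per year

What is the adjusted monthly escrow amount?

Windstorm insurance: $933.00/yr
HOA dues: $311.70 × 12 = $3,740.40/yr
Municipal property tax: $7,819.80/yr
Hazard insurance: $1,247.76/yr
Combined annual = $933.00 + $3,740.40 + $7,819.80 + $1,247.76 = $13,740.96
Base monthly escrow = $13,740.96 / 12 = $1,145.08
Shortage per month = $368.52 ÷ 12 = $30.71
Adjusted monthly = $1,145.08 + $30.71 = $1,175.79

$1,175.79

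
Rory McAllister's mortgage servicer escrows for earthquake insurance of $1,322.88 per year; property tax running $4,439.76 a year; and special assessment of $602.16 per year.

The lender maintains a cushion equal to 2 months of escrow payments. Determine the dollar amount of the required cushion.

$1,060.80

Earthquake insurance = $1,322.88
Property tax = $4,439.76
Special assessment = $602.16
Annual escrow total = $1,322.88 + $4,439.76 + $602.16 = $6,364.80
Monthly escrow = $6,364.80 / 12 = $530.40
Required cushion = 2 × $530.40 = $1,060.80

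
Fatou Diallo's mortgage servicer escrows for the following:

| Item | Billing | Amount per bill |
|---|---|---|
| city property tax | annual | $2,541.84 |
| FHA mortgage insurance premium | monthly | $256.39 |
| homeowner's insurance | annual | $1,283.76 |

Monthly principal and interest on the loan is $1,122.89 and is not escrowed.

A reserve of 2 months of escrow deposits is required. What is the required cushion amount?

City property tax = $2,541.84 per year
FHA mortgage insurance premium = $256.39 × 12 = $3,076.68 per year
Homeowner's insurance = $1,283.76 per year
Annual escrow total = $6,902.28
Monthly escrow = $6,902.28 / 12 = $575.19
Required cushion = 2 × $575.19 = $1,150.38

$1,150.38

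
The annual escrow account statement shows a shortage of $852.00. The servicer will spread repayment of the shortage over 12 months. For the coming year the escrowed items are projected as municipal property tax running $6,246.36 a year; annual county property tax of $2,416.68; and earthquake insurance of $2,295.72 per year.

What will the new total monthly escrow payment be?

Municipal property tax — $6,246.36/yr
County property tax — $2,416.68/yr
Earthquake insurance — $2,295.72/yr
Combined annual = $6,246.36 + $2,416.68 + $2,295.72 = $10,958.76
Monthly = $10,958.76 / 12 = $913.23
Monthly shortage recovery: $852.00 / 12 = $71.00
Adjusted monthly = $913.23 + $71.00 = $984.23

$984.23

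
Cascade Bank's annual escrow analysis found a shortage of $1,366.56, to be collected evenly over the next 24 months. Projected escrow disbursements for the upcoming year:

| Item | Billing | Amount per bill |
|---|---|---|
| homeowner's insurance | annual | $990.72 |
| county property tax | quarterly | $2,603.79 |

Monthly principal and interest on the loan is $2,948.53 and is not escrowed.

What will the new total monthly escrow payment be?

Homeowner's insurance = $990.72
County property tax = $2,603.79 × 4 = $10,415.16
Combined annual = $990.72 + $10,415.16 = $11,405.88
Monthly escrow = $11,405.88 ÷ 12 = $950.49
Shortage per month = $1,366.56 ÷ 24 = $56.94
New monthly escrow = $950.49 + $56.94 = $1,007.43

$1,007.43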